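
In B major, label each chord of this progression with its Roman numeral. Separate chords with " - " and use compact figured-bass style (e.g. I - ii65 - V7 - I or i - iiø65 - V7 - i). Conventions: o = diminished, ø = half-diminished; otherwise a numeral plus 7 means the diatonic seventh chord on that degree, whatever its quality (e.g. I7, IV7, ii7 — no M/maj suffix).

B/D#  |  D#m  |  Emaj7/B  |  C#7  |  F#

I6 - iii - IV43 - V7/V - V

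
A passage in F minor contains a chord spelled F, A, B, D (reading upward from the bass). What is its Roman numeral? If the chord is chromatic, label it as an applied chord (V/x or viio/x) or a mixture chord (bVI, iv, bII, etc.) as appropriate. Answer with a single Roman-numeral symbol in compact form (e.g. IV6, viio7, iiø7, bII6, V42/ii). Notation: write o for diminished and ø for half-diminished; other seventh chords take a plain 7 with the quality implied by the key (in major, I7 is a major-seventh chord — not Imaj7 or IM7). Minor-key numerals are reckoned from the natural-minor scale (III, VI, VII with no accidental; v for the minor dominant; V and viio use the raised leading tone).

The pitches B-D-F-A form a half-diminished seventh chord rooted on B.
B sits a half step below C (V in F minor); a diminished chord there is the applied leading-tone chord of V.
With F in the bass the chord is in second inversion, so the figured bass is 43.

viiø43/V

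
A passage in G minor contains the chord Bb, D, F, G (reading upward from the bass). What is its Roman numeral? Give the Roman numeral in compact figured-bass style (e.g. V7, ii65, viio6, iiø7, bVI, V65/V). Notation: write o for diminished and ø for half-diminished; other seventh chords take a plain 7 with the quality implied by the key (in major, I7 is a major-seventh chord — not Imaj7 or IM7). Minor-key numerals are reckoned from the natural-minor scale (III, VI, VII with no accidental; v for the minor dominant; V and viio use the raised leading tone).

Stacked in thirds the chord is G-Bb-D-F: a minor seventh chord on G.
G is scale degree 1 in G minor, and a minor seventh chord on that degree is written i7.
With Bb in the bass the chord is in first inversion, so the figured bass is 65.

i65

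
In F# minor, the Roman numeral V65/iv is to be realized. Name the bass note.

The applied chord V65/iv is rooted on F#: F#-A#-C#-E.
The figure 65 means first inversion — the third is in the bass.

A#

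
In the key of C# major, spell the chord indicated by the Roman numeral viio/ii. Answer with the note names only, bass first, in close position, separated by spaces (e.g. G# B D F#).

C## E# G#

viio/ii is a secondary leading-tone chord. The target ii is D# in C# major; the applied chord is rooted a semitone below, on C##.
Building a diminished triad on C## gives C##-E#-G#.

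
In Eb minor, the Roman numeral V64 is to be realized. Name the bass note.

F

V in Eb minor has root Bb; the chord is Bb-D-F.
The figure 64 means second inversion — the fifth is in the bass.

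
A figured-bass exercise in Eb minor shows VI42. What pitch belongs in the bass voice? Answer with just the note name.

Bb

VI in Eb minor has root Cb; the chord is Cb-Eb-Gb-Bb.
The figure 42 means third inversion — the seventh is in the bass.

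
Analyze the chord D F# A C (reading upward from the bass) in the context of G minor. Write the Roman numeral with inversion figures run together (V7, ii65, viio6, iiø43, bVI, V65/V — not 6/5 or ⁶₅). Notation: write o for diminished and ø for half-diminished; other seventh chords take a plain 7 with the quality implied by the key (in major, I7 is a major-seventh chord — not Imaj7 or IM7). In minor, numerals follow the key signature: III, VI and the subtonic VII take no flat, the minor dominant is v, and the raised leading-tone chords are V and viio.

V7

Stacked in thirds the chord is D-F#-A-C: a dominant seventh chord on D.
D is scale degree 5 in G minor, and a dominant seventh chord on that degree is written V7.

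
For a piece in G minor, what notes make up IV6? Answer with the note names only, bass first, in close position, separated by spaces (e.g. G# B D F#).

IV6 is the major subdominant, borrowed from the parallel major. In G minor that root is C.
So the chord is C-E-G, a major triad.
The figured bass 6 indicates first inversion, placing the third (E) in the bass: E-G-C.

E G C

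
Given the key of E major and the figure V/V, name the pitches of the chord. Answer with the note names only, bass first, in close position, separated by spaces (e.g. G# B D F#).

F# A# C#

V/V is a secondary dominant — the dominant triad of V. V in E major is B, so the applied chord's root is F#, a perfect fifth above.
Building a major triad on F# gives F#-A#-C#.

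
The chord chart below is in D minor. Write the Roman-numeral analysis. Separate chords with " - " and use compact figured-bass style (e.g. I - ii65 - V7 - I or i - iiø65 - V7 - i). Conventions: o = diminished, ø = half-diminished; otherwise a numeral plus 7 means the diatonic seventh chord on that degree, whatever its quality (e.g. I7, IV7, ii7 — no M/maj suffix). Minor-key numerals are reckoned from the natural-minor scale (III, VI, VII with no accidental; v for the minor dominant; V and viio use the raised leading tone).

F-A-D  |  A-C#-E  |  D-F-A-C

i6 - V - i7

F-A-D: minor triad on D = scale degree 1 → i6.
A-C#-E has root A, degree 5 in D minor, so V.
D-F-A-C has root D, degree 1 in D minor, so i7.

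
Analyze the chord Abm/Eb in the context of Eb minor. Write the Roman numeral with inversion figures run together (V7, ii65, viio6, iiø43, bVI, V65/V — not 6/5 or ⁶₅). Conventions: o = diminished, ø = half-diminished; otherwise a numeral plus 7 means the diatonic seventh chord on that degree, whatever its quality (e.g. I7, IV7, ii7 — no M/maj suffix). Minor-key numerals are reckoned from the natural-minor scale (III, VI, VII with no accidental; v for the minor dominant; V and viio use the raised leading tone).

iv64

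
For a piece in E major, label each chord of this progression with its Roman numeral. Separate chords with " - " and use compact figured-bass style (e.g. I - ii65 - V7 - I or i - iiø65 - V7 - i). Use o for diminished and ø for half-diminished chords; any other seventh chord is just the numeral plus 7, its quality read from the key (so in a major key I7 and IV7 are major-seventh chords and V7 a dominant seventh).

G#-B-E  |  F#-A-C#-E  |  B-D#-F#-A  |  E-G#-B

I6 - ii7 - V7 - I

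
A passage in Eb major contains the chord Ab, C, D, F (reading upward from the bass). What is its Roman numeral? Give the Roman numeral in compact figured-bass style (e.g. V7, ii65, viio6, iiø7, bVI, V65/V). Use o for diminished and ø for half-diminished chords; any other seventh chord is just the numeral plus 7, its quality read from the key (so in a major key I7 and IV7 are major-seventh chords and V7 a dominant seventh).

viiø43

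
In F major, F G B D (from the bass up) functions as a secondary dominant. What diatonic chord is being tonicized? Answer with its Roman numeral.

V

The chord is a dominant seventh chord on G.
A dominant resolves down a perfect fifth: G → C. In F major, C is scale degree 5, i.e. V.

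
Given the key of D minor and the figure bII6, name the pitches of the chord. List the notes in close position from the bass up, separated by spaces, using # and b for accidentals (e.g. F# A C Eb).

G Bb Eb

bII6 is the Neapolitan sixth — a major triad on the lowered second degree, here in its customary first inversion. In D minor that root is Eb.
So the chord is Eb-G-Bb.
The figured bass 6 indicates first inversion, placing the third (G) in the bass: G-Bb-Eb.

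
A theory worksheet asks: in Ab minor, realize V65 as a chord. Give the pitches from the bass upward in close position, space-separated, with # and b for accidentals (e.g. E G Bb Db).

G Bb Db Eb

In Ab minor, the dominant is Eb. The dominant is major (leading tone raised), so V is a dominant seventh chord.
Stacking thirds from Eb gives Eb-G-Bb-Db.
With the 65 figure the chord is in first inversion; from the bass G upward in close position it reads G-Bb-Db-Eb.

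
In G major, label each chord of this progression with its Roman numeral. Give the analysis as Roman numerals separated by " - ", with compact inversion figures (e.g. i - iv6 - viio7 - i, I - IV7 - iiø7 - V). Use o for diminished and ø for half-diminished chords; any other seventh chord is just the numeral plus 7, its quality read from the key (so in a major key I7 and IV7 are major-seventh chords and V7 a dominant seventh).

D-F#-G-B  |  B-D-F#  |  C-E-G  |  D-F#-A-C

D-F#-G-B: major seventh chord on G = scale degree 1 → I43.
B-D-F# has root B, degree 3 in G major, so iii.
C-E-G: major triad on C = scale degree 4 → IV.
D-F#-A-C has root D, degree 5 in G major, so V7.

I43 - iii - IV - V7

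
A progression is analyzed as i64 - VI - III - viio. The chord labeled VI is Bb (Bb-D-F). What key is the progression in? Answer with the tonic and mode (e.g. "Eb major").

The anchor chord is a major triad on Bb, labeled VI.
Counting down 5 scale steps from Bb places the tonic on D; a major triad on degree 6 is diatonic only in minor.

D minor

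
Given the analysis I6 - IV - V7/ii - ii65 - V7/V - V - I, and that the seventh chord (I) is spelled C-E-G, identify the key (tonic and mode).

The chord C is a major triad rooted on C; its label is I.
If C is scale degree 1 and the mode makes that degree carry a major triad, the tonic is C and the mode is major.

C major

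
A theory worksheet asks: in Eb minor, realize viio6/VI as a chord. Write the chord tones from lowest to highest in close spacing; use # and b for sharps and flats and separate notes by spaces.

viio6/VI is a secondary leading-tone chord. The target VI is Cb in Eb minor; the applied chord is rooted a semitone below, on Bb.
Building a diminished triad on Bb gives Bb-Db-Fb.
The figured bass 6 indicates first inversion, placing the third (Db) in the bass: Db-Fb-Bb.

Db Fb Bb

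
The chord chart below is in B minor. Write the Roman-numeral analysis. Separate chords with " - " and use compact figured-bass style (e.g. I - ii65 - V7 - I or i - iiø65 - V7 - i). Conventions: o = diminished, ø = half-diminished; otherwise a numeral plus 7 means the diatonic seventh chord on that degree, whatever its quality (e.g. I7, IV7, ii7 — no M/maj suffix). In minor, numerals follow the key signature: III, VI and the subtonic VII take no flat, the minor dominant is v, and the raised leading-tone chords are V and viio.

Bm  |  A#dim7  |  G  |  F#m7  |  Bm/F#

Bm has root B, degree 1 in B minor, so i.
A#dim7: root A# is the leading tone; fully diminished seventh chord there is viio7.
G: root G is the submediant; major triad there is VI.
F#m7: minor seventh chord on F# = scale degree 5 → v7.
Bm/F#: minor triad on B = scale degree 1 → i64.

i - viio7 - VI - v7 - i64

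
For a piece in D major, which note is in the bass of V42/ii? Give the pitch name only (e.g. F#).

A

The applied chord V42/ii is rooted on B: B-D#-F#-A.
The figure 42 means third inversion — the seventh is in the bass.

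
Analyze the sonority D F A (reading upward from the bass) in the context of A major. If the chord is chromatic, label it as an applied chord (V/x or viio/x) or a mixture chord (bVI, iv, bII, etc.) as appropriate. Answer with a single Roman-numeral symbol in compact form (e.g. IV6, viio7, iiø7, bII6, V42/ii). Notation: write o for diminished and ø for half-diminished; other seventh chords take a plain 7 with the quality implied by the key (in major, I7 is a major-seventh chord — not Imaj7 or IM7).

iv

Stacked in thirds the chord is D-F-A: a minor triad on D.
D is the fourth degree of A major. This is the minor subdominant, borrowed from the parallel minor.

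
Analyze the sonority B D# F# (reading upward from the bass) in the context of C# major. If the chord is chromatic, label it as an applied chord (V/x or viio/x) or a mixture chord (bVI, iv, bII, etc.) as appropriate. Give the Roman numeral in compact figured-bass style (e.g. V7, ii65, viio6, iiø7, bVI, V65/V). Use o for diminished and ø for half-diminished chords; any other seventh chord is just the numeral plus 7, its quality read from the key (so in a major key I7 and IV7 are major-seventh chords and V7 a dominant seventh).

Stacked in thirds the chord is B-D#-F#: a major triad on B.
B is the lowered seventh degree of C# major (diatonic 7 would be B#). This is a major triad on the lowered seventh degree (the subtonic), borrowed from the parallel minor.

bVII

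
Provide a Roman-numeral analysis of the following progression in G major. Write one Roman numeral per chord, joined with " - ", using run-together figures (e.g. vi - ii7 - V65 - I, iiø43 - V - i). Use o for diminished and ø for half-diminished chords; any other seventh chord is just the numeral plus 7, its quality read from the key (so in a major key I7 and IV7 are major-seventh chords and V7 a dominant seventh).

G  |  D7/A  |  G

I - V43 - I

G has root G, degree 1 in G major, so I.
D7/A has root D, degree 5 in G major, so V43.
G has root G, degree 1 in G major, so I.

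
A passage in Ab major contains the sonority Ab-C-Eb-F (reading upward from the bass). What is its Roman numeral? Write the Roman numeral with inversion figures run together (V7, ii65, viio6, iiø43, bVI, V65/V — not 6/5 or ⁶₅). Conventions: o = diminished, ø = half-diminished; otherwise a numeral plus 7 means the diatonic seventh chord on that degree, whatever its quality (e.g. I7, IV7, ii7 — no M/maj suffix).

vi65

Stacked in thirds the chord is F-Ab-C-Eb: a minor seventh chord on F.
F is scale degree 6 in Ab major, and a minor seventh chord on that degree is written vi7.
With Ab in the bass the chord is in first inversion, so the figured bass is 65.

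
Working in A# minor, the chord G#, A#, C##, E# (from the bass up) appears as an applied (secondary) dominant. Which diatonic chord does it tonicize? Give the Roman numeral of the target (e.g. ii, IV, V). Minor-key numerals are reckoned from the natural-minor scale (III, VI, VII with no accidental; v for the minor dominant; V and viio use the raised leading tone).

The chord is a dominant seventh chord on A#.
A dominant resolves down a perfect fifth: A# → D#. In A# minor, D# is scale degree 4, i.e. iv.

iv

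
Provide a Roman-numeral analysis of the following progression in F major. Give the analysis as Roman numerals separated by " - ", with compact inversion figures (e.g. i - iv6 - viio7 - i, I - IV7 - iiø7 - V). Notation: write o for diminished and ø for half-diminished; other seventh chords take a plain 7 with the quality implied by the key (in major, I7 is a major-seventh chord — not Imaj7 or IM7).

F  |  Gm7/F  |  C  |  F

I - ii42 - V - I

F has root F, degree 1 in F major, so I.
Gm7/F: minor seventh chord on G = scale degree 2 → ii42.
C: root C is the dominant; major triad there is V.
F: major triad on F = scale degree 1 → I.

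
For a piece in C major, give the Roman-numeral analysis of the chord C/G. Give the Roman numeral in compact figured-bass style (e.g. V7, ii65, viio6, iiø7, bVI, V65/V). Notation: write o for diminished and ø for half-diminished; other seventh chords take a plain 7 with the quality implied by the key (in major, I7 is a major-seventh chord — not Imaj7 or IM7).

The pitches C-E-G form a major triad rooted on C.
In C major, C is the tonic; the diatonic major triad there is I.
With G in the bass the chord is in second inversion, so the figured bass is 64.

I64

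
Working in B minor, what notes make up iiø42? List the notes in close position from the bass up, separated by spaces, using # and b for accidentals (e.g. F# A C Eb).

B C# E G

The numeral's case and figure indicate a half-diminished seventh chord. In B minor its root, the supertonic, is C#.
That chord is spelled C#-E-G-B.
The figured bass 42 indicates third inversion, placing the seventh (B) in the bass: B-C#-E-G.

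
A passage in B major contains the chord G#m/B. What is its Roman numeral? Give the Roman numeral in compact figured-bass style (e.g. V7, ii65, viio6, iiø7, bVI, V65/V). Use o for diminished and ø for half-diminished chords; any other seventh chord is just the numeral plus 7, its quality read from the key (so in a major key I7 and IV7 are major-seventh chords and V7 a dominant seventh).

vi6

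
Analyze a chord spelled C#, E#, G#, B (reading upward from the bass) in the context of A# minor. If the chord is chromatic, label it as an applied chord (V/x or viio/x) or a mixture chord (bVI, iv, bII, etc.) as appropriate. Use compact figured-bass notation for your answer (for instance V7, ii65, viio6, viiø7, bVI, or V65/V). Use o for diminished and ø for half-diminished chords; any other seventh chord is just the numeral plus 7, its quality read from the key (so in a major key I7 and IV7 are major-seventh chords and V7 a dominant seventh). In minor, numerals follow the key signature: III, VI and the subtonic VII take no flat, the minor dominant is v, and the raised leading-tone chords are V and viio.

V7/VI

Stacked in thirds the chord is C#-E#-G#-B: a dominant seventh chord on C#.
C# is not a diatonic chord root with this quality in A# minor, but it lies a perfect fifth above F# (VI), so the chord functions as an applied dominant of VI.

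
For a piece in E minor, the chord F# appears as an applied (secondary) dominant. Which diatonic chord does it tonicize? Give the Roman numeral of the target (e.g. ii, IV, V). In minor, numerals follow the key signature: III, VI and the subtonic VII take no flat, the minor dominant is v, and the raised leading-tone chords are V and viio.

V

The chord is a major triad on F#.
A dominant resolves down a perfect fifth: F# → B. In E minor, B is scale degree 5, i.e. V.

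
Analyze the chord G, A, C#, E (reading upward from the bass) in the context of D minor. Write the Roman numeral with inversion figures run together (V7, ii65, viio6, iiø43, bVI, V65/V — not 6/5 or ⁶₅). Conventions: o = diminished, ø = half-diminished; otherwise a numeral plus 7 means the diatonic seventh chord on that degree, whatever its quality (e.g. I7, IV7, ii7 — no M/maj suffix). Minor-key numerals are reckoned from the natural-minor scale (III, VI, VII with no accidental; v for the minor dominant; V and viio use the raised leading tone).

V42

Stacked in thirds the chord is A-C#-E-G: a dominant seventh chord on A.
In D minor, A is the dominant; the diatonic dominant seventh chord there is V7.
With G in the bass the chord is in third inversion, so the figured bass is 42.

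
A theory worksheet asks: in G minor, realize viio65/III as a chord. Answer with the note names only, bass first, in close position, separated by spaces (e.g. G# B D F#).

C Eb Gb A

viio65/III is a secondary leading-tone chord. The target III is Bb in G minor; the applied chord is rooted a semitone below, on A.
Building a fully diminished seventh chord on A gives A-C-Eb-Gb.
With the 65 figure the chord is in first inversion; from the bass C upward in close position it reads C-Eb-Gb-A.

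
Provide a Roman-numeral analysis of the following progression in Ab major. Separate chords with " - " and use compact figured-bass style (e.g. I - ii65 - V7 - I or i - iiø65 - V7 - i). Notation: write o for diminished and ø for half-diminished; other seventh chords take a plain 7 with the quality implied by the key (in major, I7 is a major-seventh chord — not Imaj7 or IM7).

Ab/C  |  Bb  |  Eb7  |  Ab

Ab/C has root Ab, degree 1 in Ab major, so I6.
Bb: chromatic; Bb is V of V, so V/V.
Eb7 has root Eb, degree 5 in Ab major, so V7.
Ab has root Ab, degree 1 in Ab major, so I.

I6 - V/V - V7 - I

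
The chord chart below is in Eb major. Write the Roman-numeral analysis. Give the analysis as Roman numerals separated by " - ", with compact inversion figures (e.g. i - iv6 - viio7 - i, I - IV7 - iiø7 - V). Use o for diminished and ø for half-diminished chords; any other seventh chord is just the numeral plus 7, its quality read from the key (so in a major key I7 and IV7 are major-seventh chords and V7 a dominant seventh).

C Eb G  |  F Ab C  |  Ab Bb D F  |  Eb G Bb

vi - ii - V42 - I

C-Eb-G: minor triad on C = scale degree 6 → vi.
F-Ab-C: root F is the supertonic; minor triad there is ii.
Ab-Bb-D-F: root Bb is the dominant; dominant seventh chord there is V42.
Eb-G-Bb: major triad on Eb = scale degree 1 → I.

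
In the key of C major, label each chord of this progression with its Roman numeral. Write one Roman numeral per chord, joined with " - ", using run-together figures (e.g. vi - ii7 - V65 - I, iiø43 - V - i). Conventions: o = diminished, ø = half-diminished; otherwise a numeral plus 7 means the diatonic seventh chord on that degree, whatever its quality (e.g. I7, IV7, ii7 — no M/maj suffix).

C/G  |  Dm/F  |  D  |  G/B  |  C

I64 - ii6 - V/V - V6 - I

C/G: major triad on C = scale degree 1 → I64.
Dm/F: root D is the supertonic; minor triad there is ii6.
D: chromatic; D is V of V, so V/V.
G/B has root G, degree 5 in C major, so V6.
C has root C, degree 1 in C major, so I.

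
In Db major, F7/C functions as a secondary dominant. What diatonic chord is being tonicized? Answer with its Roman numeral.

vi

The chord is a dominant seventh chord on F.
A dominant resolves down a perfect fifth: F → Bb. In Db major, Bb is scale degree 6, i.e. vi.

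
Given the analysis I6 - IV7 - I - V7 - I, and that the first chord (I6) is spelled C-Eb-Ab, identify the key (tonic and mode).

Ab major

The chord Ab/C is a major triad rooted on Ab; its label is I6.
If Ab is scale degree 1 and the mode makes that degree carry a major triad, the tonic is Ab and the mode is major.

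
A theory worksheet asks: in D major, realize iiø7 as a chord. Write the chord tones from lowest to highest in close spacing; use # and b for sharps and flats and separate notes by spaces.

E G Bb D

iiø7 is the half-diminished supertonic seventh, borrowed from the parallel minor. In D major that root is E.
So the chord is E-G-Bb-D, a half-diminished seventh chord.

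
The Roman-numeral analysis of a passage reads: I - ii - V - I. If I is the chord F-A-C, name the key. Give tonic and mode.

The anchor chord is a major triad on F, labeled I.
If F is scale degree 1 and the mode makes that degree carry a major triad, the tonic is F and the mode is major.

F major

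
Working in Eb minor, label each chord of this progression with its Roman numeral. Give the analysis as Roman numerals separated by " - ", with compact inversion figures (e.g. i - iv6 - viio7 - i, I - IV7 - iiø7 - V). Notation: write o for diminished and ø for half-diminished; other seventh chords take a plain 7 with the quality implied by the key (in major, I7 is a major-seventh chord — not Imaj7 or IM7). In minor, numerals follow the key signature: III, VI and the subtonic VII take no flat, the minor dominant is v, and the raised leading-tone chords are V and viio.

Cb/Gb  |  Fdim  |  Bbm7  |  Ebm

Cb/Gb has root Cb, degree 6 in Eb minor, so VI64.
Fdim has root F, degree 2 in Eb minor, so iio.
Bbm7: root Bb is the dominant; minor seventh chord there is v7.
Ebm: root Eb is the tonic; minor triad there is i.

VI64 - iio - v7 - i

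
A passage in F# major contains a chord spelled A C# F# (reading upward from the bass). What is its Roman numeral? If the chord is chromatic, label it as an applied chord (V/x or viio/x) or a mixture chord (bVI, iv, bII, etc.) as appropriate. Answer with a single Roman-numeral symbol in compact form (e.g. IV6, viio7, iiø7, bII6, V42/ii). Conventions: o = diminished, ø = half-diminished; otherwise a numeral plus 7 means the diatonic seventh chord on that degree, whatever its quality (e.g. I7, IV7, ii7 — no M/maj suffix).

Stacked in thirds the chord is F#-A-C#: a minor triad on F#.
F# is the first degree of F# major. This is the minor tonic, borrowed from the parallel minor.
With A in the bass the chord is in first inversion, so the figured bass is 6.

i6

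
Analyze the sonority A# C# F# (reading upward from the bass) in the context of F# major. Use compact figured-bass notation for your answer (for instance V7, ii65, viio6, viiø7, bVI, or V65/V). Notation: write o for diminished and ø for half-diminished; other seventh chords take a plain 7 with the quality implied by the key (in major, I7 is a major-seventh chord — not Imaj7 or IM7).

I6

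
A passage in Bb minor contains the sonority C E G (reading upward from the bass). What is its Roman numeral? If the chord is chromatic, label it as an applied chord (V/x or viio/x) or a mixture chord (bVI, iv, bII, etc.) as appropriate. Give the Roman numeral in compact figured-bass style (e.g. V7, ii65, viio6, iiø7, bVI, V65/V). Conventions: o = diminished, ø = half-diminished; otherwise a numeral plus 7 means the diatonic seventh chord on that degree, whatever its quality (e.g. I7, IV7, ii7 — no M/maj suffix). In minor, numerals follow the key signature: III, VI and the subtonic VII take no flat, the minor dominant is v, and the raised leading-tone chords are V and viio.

Stacked in thirds the chord is C-E-G: a major triad on C.
C is not a diatonic chord root with this quality in Bb minor, but it lies a perfect fifth above F (V), so the chord functions as an applied dominant of V.

V/V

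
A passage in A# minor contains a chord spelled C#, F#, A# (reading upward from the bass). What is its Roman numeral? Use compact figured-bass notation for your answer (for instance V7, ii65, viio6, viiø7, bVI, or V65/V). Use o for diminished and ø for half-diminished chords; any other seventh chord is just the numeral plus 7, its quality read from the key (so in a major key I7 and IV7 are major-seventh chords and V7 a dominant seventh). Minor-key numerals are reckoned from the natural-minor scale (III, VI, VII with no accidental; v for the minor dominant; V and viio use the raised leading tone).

The pitches F#-A#-C# form a major triad rooted on F#.
In A# minor, F# is the submediant; the diatonic major triad there is VI.
With C# in the bass the chord is in second inversion, so the figured bass is 64.

VI64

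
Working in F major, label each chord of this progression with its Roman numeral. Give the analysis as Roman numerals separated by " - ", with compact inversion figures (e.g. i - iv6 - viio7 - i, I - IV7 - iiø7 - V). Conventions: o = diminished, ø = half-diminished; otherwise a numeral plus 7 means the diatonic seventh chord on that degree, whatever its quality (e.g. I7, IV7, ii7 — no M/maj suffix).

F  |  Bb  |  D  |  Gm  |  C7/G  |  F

I - IV - V/ii - ii - V43 - I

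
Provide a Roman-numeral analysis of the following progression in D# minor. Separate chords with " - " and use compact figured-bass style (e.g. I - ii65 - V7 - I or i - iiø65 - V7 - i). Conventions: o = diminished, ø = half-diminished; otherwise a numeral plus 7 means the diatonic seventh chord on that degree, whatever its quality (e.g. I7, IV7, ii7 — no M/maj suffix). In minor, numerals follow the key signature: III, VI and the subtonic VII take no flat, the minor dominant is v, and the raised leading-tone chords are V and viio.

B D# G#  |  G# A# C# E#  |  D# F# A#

iv6 - v42 - i

B-D#-G#: root G# is the subdominant; minor triad there is iv6.
G#-A#-C#-E#: root A# is the dominant; minor seventh chord there is v42.
D#-F#-A# has root D#, degree 1 in D# minor, so i.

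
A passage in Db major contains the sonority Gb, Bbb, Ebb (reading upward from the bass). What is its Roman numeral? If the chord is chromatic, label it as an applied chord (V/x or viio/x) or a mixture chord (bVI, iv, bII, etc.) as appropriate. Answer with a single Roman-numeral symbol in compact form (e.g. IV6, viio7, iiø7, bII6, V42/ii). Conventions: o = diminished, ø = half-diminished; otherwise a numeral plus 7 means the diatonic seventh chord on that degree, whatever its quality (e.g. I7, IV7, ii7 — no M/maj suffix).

Stacked in thirds the chord is Ebb-Gb-Bbb: a major triad on Ebb.
Ebb is the lowered second degree of Db major (diatonic 2 would be Eb). This is the Neapolitan sixth — a major triad on the lowered second degree, here in its customary first inversion.
With Gb in the bass the chord is in first inversion, so the figured bass is 6.

bII6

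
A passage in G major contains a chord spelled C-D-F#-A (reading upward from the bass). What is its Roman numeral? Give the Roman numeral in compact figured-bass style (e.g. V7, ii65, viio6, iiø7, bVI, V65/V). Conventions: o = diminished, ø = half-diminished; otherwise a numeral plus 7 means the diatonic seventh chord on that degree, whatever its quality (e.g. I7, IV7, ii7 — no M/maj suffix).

V42

The pitches D-F#-A-C form a dominant seventh chord rooted on D.
In G major, D is the dominant; the diatonic dominant seventh chord there is V7.
With C in the bass the chord is in third inversion, so the figured bass is 42.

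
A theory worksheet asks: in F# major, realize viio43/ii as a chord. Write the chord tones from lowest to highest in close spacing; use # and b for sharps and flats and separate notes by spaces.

The slash marks an applied leading-tone chord: viio of ii. In F# major, ii is G#, so the leading tone to it is F##, a half step below.
Building a fully diminished seventh chord on F## gives F##-A#-C#-E.
With the 43 figure the chord is in second inversion; from the bass C# upward in close position it reads C#-E-F##-A#.

C# E F## A#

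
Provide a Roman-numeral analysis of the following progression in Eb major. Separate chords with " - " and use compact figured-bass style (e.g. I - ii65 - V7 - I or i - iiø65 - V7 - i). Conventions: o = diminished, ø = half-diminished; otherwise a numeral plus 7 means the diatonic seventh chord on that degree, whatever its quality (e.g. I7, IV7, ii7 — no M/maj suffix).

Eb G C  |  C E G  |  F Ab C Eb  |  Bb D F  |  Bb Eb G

vi6 - V/ii - ii7 - V - I64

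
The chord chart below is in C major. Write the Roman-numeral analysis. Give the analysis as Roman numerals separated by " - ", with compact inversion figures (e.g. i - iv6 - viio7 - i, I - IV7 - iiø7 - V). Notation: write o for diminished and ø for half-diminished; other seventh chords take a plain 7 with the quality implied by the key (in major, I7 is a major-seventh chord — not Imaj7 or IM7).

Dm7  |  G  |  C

Dm7 has root D, degree 2 in C major, so ii7.
G: root G is the dominant; major triad there is V.
C has root C, degree 1 in C major, so I.

ii7 - V - I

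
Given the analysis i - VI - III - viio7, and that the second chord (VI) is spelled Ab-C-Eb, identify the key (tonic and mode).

The anchor chord is a major triad on Ab, labeled VI.
If Ab is scale degree 6 and the mode makes that degree carry a major triad, the tonic is C and the mode is minor.

C minor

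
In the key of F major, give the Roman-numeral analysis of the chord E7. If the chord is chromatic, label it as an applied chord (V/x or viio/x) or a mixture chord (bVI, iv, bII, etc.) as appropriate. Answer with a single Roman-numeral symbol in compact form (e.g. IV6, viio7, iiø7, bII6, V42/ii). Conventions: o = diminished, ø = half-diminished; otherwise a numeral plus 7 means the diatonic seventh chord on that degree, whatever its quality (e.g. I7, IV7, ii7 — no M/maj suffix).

V7/iii

The pitches E-G#-B-D form a dominant seventh chord rooted on E.
E is not a diatonic chord root with this quality in F major, but it lies a perfect fifth above A (iii), so the chord functions as an applied dominant of iii.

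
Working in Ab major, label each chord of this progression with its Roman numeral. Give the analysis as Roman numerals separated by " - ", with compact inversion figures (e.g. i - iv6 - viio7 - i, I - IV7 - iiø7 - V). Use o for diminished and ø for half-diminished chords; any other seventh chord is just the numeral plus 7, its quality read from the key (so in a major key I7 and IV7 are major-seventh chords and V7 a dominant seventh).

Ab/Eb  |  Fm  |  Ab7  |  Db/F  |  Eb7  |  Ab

Ab/Eb: major triad on Ab = scale degree 1 → I64.
Fm: root F is the submediant; minor triad there is vi.
Ab7: a dominant seventh chord on Ab, the applied dominant of IV → V7/IV.
Db/F: major triad on Db = scale degree 4 → IV6.
Eb7 has root Eb, degree 5 in Ab major, so V7.
Ab: root Ab is the tonic; major triad there is I.

I64 - vi - V7/IV - IV6 - V7 - I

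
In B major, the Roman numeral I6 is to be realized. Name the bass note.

D#

I in B major has root B; the chord is B-D#-F#.
The figure 6 means first inversion — the third is in the bass.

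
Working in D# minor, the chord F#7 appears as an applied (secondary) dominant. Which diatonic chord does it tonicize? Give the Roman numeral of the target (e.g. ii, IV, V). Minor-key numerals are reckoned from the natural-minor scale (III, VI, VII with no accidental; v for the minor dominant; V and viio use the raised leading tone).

The chord is a dominant seventh chord on F#.
A dominant resolves down a perfect fifth: F# → B. In D# minor, B is scale degree 6, i.e. VI.

VI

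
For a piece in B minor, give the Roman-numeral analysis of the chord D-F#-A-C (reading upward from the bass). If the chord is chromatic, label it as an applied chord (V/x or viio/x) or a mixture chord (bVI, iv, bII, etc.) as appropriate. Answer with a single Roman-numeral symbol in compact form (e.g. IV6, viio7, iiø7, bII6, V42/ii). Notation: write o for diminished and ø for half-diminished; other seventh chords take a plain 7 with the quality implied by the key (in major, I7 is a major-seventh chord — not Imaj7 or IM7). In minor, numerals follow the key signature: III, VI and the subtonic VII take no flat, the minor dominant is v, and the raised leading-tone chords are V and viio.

Stacked in thirds the chord is D-F#-A-C: a dominant seventh chord on D.
D is not a diatonic chord root with this quality in B minor, but it lies a perfect fifth above G (VI), so the chord functions as an applied dominant of VI.

V7/VI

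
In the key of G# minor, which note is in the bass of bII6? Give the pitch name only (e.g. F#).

bII in G# minor has root A; the chord is A-C#-E.
The figure 6 means first inversion — the third is in the bass.

C#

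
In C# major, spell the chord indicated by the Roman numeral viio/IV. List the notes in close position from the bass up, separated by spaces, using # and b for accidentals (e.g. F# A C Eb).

E# G# B

viio/IV is a secondary leading-tone chord. The target IV is F# in C# major; the applied chord is rooted a semitone below, on E#.
Building a diminished triad on E# gives E#-G#-B.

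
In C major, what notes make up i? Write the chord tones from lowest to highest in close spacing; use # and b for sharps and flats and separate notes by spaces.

i is the minor tonic, borrowed from the parallel minor. In C major that root is C.
So the chord is C-Eb-G.

C Eb G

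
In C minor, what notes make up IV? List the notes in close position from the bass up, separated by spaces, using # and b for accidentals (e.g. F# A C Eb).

IV is the major subdominant, borrowed from the parallel major. In C minor that root is F.
So the chord is F-A-C.

F A C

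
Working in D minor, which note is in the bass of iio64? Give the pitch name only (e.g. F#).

Bb

iio in D minor has root E; the chord is E-G-Bb.
The figure 64 means second inversion — the fifth is in the bass.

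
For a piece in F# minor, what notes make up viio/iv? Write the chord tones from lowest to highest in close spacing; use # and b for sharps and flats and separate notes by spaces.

A# C# E

viio/iv is a secondary leading-tone chord. The target iv is B in F# minor; the applied chord is rooted a semitone below, on A#.
Building a diminished triad on A# gives A#-C#-E.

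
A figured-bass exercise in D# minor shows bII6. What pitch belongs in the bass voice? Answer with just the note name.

G#

bII in D# minor has root E; the chord is E-G#-B.
The figure 6 means first inversion — the third is in the bass.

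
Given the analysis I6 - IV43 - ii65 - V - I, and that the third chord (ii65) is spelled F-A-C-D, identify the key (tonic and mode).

The chord Dm7/F is a minor seventh chord rooted on D; its label is ii65.
ii65 on D implies D is the supertonic; that puts the tonic at C, and the lowercase numeral fits major mode.

C major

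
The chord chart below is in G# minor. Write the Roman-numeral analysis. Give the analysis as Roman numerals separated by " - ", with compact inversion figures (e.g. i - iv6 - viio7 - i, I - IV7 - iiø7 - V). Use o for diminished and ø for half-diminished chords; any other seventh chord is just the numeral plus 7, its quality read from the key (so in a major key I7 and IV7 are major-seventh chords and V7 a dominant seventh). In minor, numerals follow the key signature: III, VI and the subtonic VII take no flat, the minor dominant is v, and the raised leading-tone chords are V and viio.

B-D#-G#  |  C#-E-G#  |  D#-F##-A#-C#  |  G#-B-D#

i6 - iv - V7 - i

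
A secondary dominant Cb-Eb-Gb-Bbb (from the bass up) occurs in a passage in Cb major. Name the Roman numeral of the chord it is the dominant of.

The chord is a dominant seventh chord on Cb.
A dominant resolves down a perfect fifth: Cb → Fb. In Cb major, Fb is scale degree 4, i.e. IV.

IV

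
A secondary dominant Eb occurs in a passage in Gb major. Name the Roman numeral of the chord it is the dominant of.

ii

The chord is a major triad on Eb.
A dominant resolves down a perfect fifth: Eb → Ab. In Gb major, Ab is scale degree 2, i.e. ii.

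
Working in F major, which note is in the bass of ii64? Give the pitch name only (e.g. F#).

D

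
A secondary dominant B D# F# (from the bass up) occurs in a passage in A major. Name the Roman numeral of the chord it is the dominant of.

The chord is a major triad on B.
A dominant resolves down a perfect fifth: B → E. In A major, E is scale degree 5, i.e. V.

V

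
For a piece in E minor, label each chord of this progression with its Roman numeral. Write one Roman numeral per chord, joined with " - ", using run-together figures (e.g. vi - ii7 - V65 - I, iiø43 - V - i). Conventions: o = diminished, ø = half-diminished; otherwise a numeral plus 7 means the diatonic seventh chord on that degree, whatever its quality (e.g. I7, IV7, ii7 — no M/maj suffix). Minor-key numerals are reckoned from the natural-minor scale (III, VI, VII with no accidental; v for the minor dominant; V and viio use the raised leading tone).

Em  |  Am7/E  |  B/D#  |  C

Em has root E, degree 1 in E minor, so i.
Am7/E: root A is the subdominant; minor seventh chord there is iv43.
B/D# has root B, degree 5 in E minor, so V6.
C has root C, degree 6 in E minor, so VI.

i - iv43 - V6 - VI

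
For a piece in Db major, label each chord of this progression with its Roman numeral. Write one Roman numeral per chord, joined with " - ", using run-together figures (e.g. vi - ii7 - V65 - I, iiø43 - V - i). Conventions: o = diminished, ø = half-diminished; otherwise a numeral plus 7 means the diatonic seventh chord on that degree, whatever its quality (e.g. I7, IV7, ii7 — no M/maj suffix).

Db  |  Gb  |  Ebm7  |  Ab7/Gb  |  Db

Db: major triad on Db = scale degree 1 → I.
Gb has root Gb, degree 4 in Db major, so IV.
Ebm7 has root Eb, degree 2 in Db major, so ii7.
Ab7/Gb: root Ab is the dominant; dominant seventh chord there is V42.
Db has root Db, degree 1 in Db major, so I.

I - IV - ii7 - V42 - I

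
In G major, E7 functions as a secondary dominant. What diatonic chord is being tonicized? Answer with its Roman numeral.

The chord is a dominant seventh chord on E.
A dominant resolves down a perfect fifth: E → A. In G major, A is scale degree 2, i.e. ii.

ii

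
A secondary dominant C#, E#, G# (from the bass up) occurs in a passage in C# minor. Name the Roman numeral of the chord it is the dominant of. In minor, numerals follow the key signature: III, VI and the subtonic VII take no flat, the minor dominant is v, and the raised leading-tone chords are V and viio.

The chord is a major triad on C#.
A dominant resolves down a perfect fifth: C# → F#. In C# minor, F# is scale degree 4, i.e. iv.

iv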